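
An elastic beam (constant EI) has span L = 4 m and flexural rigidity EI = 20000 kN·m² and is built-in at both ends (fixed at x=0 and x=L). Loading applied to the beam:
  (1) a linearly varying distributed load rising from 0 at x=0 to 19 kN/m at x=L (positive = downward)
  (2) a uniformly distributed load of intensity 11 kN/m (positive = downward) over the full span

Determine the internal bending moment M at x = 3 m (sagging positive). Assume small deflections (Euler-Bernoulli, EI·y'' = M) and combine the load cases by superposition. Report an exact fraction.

M(3) = 181/40 kN·m

Load 1 — triangular load w₀=19 kN/m (0→w₀ over full span):
  M_1 = 3w₀Lx/20 - w₀L²/30 - w₀x³/(6L) = 3·19·4·3/20 - 19·4²/30 - 19·3³/(6·4) = 323/120 kN·m
Load 2 — uniform load w=11 kN/m over full span:
  M_2 = wLx/2 - wL²/12 - wx²/2 = 11·4·3/2 - 11·4²/12 - 11·3²/2 = 11/6 kN·m
Superposition: M = Σ M_i = 181/40 kN·m ≈ 4.525000 kN·m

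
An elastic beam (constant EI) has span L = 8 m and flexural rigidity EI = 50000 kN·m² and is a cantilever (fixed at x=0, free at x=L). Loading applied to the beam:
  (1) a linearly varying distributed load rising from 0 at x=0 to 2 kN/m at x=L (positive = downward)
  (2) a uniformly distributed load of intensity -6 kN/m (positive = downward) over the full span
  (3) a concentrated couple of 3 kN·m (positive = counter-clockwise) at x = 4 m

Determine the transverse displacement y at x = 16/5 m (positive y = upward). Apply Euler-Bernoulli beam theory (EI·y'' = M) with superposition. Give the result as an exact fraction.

Load 1 — triangular load w₀=2 kN/m (0→w₀ over full span):
  y_1 = (w₀Lx³/12-w₀L²x²/6-w₀x⁵/(120L))/EI = (2·8·(16/5)³/12-2·8²·(16/5)²/6-2·(16/5)⁵/(120·8))/50000 = -514048/146484375 m
Load 2 — uniform load w=-6 kN/m over full span:
  y_2 = -wx²(x²-4Lx+6L²)/(24EI) = -(-6)·(16/5)²·((16/5)²-4·8·(16/5)+6·8²)/(24·50000) = 29184/1953125 m
Load 3 — applied couple M₀=3 kN·m at a=4 m (b=L-a=4):
  y_3 = M₀x²/(2EI)  [x≤a] = 3·(16/5)²/(2·50000) = 24/78125 m
Superposition: y = Σ y_i = 1719752/146484375 m ≈ 0.011740 m

y(16/5) = 1719752/146484375 m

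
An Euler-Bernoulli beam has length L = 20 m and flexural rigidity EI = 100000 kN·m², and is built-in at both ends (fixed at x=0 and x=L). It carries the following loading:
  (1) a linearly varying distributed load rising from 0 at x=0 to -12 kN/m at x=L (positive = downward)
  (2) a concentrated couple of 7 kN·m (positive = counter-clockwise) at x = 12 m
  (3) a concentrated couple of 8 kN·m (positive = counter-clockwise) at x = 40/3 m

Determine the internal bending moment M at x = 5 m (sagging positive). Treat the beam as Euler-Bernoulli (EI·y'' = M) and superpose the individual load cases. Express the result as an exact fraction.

Load 1 — triangular load w₀=-12 kN/m (0→w₀ over full span):
  M_1 = 3w₀Lx/20 - w₀L²/30 - w₀x³/(6L) = 3·(-12)·20·5/20 - (-12)·20²/30 - (-12)·5³/(6·20) = -15/2 kN·m
Load 2 — applied couple M₀=7 kN·m at a=12 m (b=L-a=8):
  M_2 = R_Ax - M_A  [x≤a] with R_A=63/125, M_A=56/25 = (63/125)·5 - (56/25) = 7/25 kN·m
Load 3 — applied couple M₀=8 kN·m at a=40/3 m (b=L-a=20/3):
  M_3 = R_Ax - M_A  [x≤a] with R_A=8/15, M_A=8/3 = (8/15)·5 - (8/3) = 0 kN·m
Superposition: M = Σ M_i = -361/50 kN·m ≈ -7.220000 kN·m

M(5) = -361/50 kN·m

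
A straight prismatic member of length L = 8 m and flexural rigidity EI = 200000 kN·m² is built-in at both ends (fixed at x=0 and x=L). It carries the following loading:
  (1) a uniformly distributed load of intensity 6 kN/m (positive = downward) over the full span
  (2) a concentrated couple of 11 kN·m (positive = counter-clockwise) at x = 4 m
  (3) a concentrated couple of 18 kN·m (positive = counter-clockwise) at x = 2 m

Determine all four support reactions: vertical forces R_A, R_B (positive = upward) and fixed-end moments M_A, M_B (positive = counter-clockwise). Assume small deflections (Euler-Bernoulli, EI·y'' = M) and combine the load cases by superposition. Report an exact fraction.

Load 1 — uniform load w=6 kN/m over full span:
  R_A = wL/2 = 6·8/2 = 24 kN
  M_A = wL²/12 = 6·8²/12 = 32 kN·m
  R_B = wL/2 = 6·8/2 = 24 kN
  M_B = -wL²/12 = -6·8²/12 = -32 kN·m
Load 2 — applied couple M₀=11 kN·m at a=4 m (b=L-a=4):
  R_A = 6M₀ab/L³ = 6·11·4·4/8³ = 33/16 kN
  M_A = M₀b(2a-b)/L² = 11·4·(2·4-4)/8² = 11/4 kN·m
  R_B = -6M₀ab/L³ = -6·11·4·4/8³ = -33/16 kN
  M_B = M₀a(2b-a)/L² = 11·4·(2·4-4)/8² = 11/4 kN·m
Load 3 — applied couple M₀=18 kN·m at a=2 m (b=L-a=6):
  R_A = 6M₀ab/L³ = 6·18·2·6/8³ = 81/32 kN
  M_A = M₀b(2a-b)/L² = 18·6·(2·2-6)/8² = -27/8 kN·m
  R_B = -6M₀ab/L³ = -6·18·2·6/8³ = -81/32 kN
  M_B = M₀a(2b-a)/L² = 18·2·(2·6-2)/8² = 45/8 kN·m
Superposition: R_A = 915/32 kN, M_A = 251/8 kN·m, R_B = 621/32 kN, M_B = -189/8 kN·m

R_A = 915/32 kN, M_A = 251/8 kN·m, R_B = 621/32 kN, M_B = -189/8 kN·m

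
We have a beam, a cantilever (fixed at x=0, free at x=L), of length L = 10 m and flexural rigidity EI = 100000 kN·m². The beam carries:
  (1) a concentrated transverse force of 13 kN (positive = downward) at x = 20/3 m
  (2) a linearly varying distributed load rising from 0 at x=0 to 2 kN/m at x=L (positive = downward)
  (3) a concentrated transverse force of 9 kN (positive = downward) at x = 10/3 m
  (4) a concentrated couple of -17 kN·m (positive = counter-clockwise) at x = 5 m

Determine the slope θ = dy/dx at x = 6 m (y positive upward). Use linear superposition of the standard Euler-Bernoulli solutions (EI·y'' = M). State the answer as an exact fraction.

θ(6) = -3259/500000 rad

Load 1 — point force P=13 kN at a=20/3 m (b=L-a=10/3):
  θ_1 = -Px(2a-x)/(2EI)  [x≤a] = -13·6·(2·(20/3)-6)/(2·100000) = -143/50000 rad
Load 2 — triangular load w₀=2 kN/m (0→w₀ over full span):
  θ_2 = (w₀Lx²/4-w₀L²x/3-w₀x⁴/(24L))/EI = (2·10·6²/4-2·10²·6/3-2·6⁴/(24·10))/100000 = -577/250000 rad
Load 3 — point force P=9 kN at a=10/3 m (b=L-a=20/3):
  θ_3 = -Pa²/(2EI)  [x>a] = -9·(10/3)²/(2·100000) = -1/2000 rad
Load 4 — applied couple M₀=-17 kN·m at a=5 m (b=L-a=5):
  θ_4 = M₀a/EI  [x>a] = (-17)·5/100000 = -17/20000 rad
Superposition: θ = Σ θ_i = -3259/500000 rad ≈ -0.006518 rad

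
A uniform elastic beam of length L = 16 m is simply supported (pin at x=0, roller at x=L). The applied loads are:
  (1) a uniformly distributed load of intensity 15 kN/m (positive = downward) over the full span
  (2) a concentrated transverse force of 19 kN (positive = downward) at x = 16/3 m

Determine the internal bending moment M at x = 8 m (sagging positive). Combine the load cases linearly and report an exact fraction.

Load 1 — uniform load w=15 kN/m over full span:
  M_1 = wx(L-x)/2 = 15·8·(16-8)/2 = 480 kN·m
Load 2 — point force P=19 kN at a=16/3 m (b=L-a=32/3):
  M_2 = Pa(L-x)/L  [x>a] = 19·(16/3)·(16-8)/16 = 152/3 kN·m
Superposition: M = Σ M_i = 1592/3 kN·m ≈ 530.666667 kN·m

M(8) = 1592/3 kN·m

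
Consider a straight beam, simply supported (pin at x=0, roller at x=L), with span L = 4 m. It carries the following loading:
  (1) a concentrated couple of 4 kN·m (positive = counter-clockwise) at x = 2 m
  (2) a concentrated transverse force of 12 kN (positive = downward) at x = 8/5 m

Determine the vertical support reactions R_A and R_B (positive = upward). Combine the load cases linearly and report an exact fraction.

R_A = 41/5 kN, R_B = 19/5 kN

Load 1 — applied couple M₀=4 kN·m at a=2 m (b=L-a=2):
  R_A = M₀/L = 4/4 = 1 kN
  R_B = -M₀/L = -4/4 = -1 kN
Load 2 — point force P=12 kN at a=8/5 m (b=L-a=12/5):
  R_A = Pb/L = 12·(12/5)/4 = 36/5 kN
  R_B = Pa/L = 12·(8/5)/4 = 24/5 kN
Superposition: R_A = 41/5 kN, R_B = 19/5 kN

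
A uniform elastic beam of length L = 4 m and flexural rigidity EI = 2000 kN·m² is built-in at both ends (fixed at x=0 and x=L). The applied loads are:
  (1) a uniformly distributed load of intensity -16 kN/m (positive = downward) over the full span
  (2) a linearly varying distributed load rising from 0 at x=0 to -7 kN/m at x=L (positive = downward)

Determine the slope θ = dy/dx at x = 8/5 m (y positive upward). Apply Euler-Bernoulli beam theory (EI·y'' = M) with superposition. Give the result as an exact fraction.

Load 1 — uniform load w=-16 kN/m over full span:
  θ_1 = -wx(L-x)(L-2x)/(12EI) = -(-16)·(8/5)·(4-(8/5))·(4-2·(8/5))/(12·2000) = 32/15625 rad
Load 2 — triangular load w₀=-7 kN/m (0→w₀ over full span):
  θ_2 = -w₀(2x(L-x)(L-2x)(x+2L)+x²(L-x)²)/(120LEI) = -(-7)·(2·(8/5)·(4-(8/5))·(4-2·(8/5))·((8/5)+2·4)+(8/5)²·(4-(8/5))²)/(120·4·2000) = 42/78125 rad
Superposition: θ = Σ θ_i = 202/78125 rad ≈ 0.002586 rad

θ(8/5) = 202/78125 rad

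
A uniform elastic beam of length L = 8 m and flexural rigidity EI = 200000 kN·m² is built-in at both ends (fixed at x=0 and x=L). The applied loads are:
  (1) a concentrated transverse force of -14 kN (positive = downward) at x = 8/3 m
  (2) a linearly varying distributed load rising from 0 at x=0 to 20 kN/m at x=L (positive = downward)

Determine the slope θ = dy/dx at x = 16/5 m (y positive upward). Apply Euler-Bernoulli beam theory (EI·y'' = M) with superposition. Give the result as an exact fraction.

Load 1 — point force P=-14 kN at a=8/3 m (b=L-a=16/3):
  θ_1 = Pa²(L-x)(2bL-(3b+a)(L-x))/(2L³EI)  [x>a] = (-14)·(8/3)²·(8-(16/5))·(2·(16/3)·8-(3·(16/3)+(8/3))·(8-(16/5)))/(2·8³·200000) = 7/703125 rad
Load 2 — triangular load w₀=20 kN/m (0→w₀ over full span):
  θ_2 = -w₀(2x(L-x)(L-2x)(x+2L)+x²(L-x)²)/(120LEI) = -20·(2·(16/5)·(8-(16/5))·(8-2·(16/5))·((16/5)+2·8)+(16/5)²·(8-(16/5))²)/(120·8·200000) = -48/390625 rad
Superposition: θ = Σ θ_i = -397/3515625 rad ≈ -0.000113 rad

θ(16/5) = -397/3515625 rad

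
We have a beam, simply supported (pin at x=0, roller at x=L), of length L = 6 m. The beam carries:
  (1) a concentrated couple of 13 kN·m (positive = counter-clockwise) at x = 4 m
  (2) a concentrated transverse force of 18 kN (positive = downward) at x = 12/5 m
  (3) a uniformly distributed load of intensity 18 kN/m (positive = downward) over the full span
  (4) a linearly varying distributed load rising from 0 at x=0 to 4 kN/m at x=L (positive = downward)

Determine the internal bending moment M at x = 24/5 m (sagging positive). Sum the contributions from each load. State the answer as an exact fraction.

Load 1 — applied couple M₀=13 kN·m at a=4 m (b=L-a=2):
  M_1 = M₀x/L - M₀  [x>a] = 13·(24/5)/6 - 13 = -13/5 kN·m
Load 2 — point force P=18 kN at a=12/5 m (b=L-a=18/5):
  M_2 = Pa(L-x)/L  [x>a] = 18·(12/5)·(6-(24/5))/6 = 216/25 kN·m
Load 3 — uniform load w=18 kN/m over full span:
  M_3 = wx(L-x)/2 = 18·(24/5)·(6-(24/5))/2 = 1296/25 kN·m
Load 4 — triangular load w₀=4 kN/m (0→w₀ over full span):
  M_4 = w₀Lx/6 - w₀x³/(6L) = 4·6·(24/5)/6 - 4·(24/5)³/(6·6) = 864/125 kN·m
Superposition: M = Σ M_i = 8099/125 kN·m ≈ 64.792000 kN·m

M(24/5) = 8099/125 kN·m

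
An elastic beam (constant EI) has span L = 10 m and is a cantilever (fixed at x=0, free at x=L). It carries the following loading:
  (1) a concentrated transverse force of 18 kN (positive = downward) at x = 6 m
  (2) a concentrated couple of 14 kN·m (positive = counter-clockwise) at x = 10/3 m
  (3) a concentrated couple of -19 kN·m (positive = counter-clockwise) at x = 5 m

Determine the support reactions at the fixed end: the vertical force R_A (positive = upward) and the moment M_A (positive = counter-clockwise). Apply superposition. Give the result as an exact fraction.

R_A = 18 kN, M_A = 113 kN·m

Load 1 — point force P=18 kN at a=6 m (b=L-a=4):
  R_A = P = 18 kN
  M_A = Pa = 18·6 = 108 kN·m
Load 2 — applied couple M₀=14 kN·m at a=10/3 m (b=L-a=20/3):
  R_A = 0 kN
  M_A = -M₀ = -14 kN·m
Load 3 — applied couple M₀=-19 kN·m at a=5 m (b=L-a=5):
  R_A = 0 kN
  M_A = -M₀ = -(-19) = 19 kN·m
Superposition: R_A = 18 kN, M_A = 113 kN·m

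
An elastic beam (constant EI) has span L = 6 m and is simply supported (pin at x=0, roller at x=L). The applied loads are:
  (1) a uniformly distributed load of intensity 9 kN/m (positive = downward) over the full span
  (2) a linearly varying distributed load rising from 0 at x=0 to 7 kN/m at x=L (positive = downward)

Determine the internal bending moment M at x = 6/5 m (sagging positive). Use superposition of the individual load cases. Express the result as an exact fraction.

Load 1 — uniform load w=9 kN/m over full span:
  M_1 = wx(L-x)/2 = 9·(6/5)·(6-(6/5))/2 = 648/25 kN·m
Load 2 — triangular load w₀=7 kN/m (0→w₀ over full span):
  M_2 = w₀Lx/6 - w₀x³/(6L) = 7·6·(6/5)/6 - 7·(6/5)³/(6·6) = 1008/125 kN·m
Superposition: M = Σ M_i = 4248/125 kN·m ≈ 33.984000 kN·m

M(6/5) = 4248/125 kN·m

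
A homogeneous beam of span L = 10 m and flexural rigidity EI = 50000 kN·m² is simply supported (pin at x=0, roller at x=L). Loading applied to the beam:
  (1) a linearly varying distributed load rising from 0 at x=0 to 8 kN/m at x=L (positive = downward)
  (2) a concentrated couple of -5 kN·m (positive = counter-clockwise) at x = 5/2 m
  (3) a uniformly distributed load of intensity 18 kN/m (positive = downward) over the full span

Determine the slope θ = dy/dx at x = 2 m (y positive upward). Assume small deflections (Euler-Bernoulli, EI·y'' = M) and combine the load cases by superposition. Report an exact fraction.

Load 1 — triangular load w₀=8 kN/m (0→w₀ over full span):
  θ_1 = -w₀(7L⁴-30L²x²+15x⁴)/(360LEI) = -8·(7·10⁴-30·10²·2²+15·2⁴)/(360·10·50000) = -364/140625 rad
Load 2 — applied couple M₀=-5 kN·m at a=5/2 m (b=L-a=15/2):
  θ_2 = (M₀x²/(2L)+C₁)/EI  [x≤a] with C₁=M₀(3b²-L²)/(6L)=-275/48 = ((-5)·2²/(2·10)+(-275/48))/50000 = -323/2400000 rad
Load 3 — uniform load w=18 kN/m over full span:
  θ_3 = -w(L³-6Lx²+4x³)/(24EI) = -18·(10³-6·10·2²+4·2³)/(24·50000) = -297/25000 rad
Superposition: θ = Σ θ_i = -525709/36000000 rad ≈ -0.014603 rad

θ(2) = -525709/36000000 rad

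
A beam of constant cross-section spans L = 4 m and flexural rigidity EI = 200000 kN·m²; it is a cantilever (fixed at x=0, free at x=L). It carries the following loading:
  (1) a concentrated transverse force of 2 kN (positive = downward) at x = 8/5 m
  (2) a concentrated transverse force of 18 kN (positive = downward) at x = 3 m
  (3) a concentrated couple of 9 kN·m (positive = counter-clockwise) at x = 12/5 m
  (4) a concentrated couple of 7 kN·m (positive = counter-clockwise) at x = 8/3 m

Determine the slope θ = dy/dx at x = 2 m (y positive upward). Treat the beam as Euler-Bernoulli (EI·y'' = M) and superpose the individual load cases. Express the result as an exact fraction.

Load 1 — point force P=2 kN at a=8/5 m (b=L-a=12/5):
  θ_1 = -Pa²/(2EI)  [x>a] = -2·(8/5)²/(2·200000) = -1/78125 rad
Load 2 — point force P=18 kN at a=3 m (b=L-a=1):
  θ_2 = -Px(2a-x)/(2EI)  [x≤a] = -18·2·(2·3-2)/(2·200000) = -9/25000 rad
Load 3 — applied couple M₀=9 kN·m at a=12/5 m (b=L-a=8/5):
  θ_3 = M₀x/EI  [x≤a] = 9·2/200000 = 9/100000 rad
Load 4 — applied couple M₀=7 kN·m at a=8/3 m (b=L-a=4/3):
  θ_4 = M₀x/EI  [x≤a] = 7·2/200000 = 7/100000 rad
Superposition: θ = Σ θ_i = -133/625000 rad ≈ -0.000213 rad

θ(2) = -133/625000 rad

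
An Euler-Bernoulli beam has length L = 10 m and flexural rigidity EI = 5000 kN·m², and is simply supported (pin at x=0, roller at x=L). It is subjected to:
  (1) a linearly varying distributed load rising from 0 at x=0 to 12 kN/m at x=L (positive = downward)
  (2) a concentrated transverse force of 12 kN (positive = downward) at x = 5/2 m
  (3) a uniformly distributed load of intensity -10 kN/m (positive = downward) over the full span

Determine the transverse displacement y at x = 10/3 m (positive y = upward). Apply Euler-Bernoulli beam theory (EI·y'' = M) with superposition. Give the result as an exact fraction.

Load 1 — triangular load w₀=12 kN/m (0→w₀ over full span):
  y_1 = -w₀x(7L⁴-10L²x²+3x⁴)/(360LEI) = -12·(10/3)·(7·10⁴-10·10²·(10/3)²+3·(10/3)⁴)/(360·10·5000) = -32/243 m
Load 2 — point force P=12 kN at a=5/2 m (b=L-a=15/2):
  y_2 = -Pa(L-x)(2Lx-a²-x²)/(6LEI)  [x>a] = -12·(5/2)·(10-(10/3))·(2·10·(10/3)-(5/2)²-(10/3)²)/(6·10·5000) = -71/2160 m
Load 3 — uniform load w=-10 kN/m over full span:
  y_3 = -wx(L³-2Lx²+x³)/(24EI) = -(-10)·(10/3)·(10³-2·10·(10/3)²+(10/3)³)/(24·5000) = 55/243 m
Superposition: y = Σ y_i = 1201/19440 m ≈ 0.061780 m

y(10/3) = 1201/19440 m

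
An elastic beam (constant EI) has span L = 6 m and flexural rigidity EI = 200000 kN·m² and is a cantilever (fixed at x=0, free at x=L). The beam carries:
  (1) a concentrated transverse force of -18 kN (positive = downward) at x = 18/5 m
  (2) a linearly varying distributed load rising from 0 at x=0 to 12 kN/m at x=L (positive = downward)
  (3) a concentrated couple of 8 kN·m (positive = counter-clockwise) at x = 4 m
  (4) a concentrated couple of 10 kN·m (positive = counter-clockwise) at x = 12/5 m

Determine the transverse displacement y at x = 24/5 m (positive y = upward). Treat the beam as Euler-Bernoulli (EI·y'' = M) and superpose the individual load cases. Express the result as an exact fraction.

Load 1 — point force P=-18 kN at a=18/5 m (b=L-a=12/5):
  y_1 = -Pa²(3x-a)/(6EI)  [x>a] = -(-18)·(18/5)²·(3·(24/5)-(18/5))/(6·200000) = 6561/3125000 m
Load 2 — triangular load w₀=12 kN/m (0→w₀ over full span):
  y_2 = (w₀Lx³/12-w₀L²x²/6-w₀x⁵/(120L))/EI = (12·6·(24/5)³/12-12·6²·(24/5)²/6-12·(24/5)⁵/(120·6))/200000 = -253368/48828125 m
Load 3 — applied couple M₀=8 kN·m at a=4 m (b=L-a=2):
  y_3 = M₀a(2x-a)/(2EI)  [x>a] = 8·4·(2·(24/5)-4)/(2·200000) = 7/15625 m
Load 4 — applied couple M₀=10 kN·m at a=12/5 m (b=L-a=18/5):
  y_4 = M₀a(2x-a)/(2EI)  [x>a] = 10·(12/5)·(2·(24/5)-(12/5))/(2·200000) = 27/62500 m
Superposition: y = Σ y_i = -863069/390625000 m ≈ -0.002209 m

y(24/5) = -863069/390625000 m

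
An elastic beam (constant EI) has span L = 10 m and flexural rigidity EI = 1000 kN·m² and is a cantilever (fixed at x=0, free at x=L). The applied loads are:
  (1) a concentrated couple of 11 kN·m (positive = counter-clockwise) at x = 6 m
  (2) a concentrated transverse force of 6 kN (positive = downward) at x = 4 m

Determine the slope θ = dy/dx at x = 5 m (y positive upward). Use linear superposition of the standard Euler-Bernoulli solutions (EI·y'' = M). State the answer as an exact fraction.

θ(5) = 7/1000 rad

Load 1 — applied couple M₀=11 kN·m at a=6 m (b=L-a=4):
  θ_1 = M₀x/EI  [x≤a] = 11·5/1000 = 11/200 rad
Load 2 — point force P=6 kN at a=4 m (b=L-a=6):
  θ_2 = -Pa²/(2EI)  [x>a] = -6·4²/(2·1000) = -6/125 rad
Superposition: θ = Σ θ_i = 7/1000 rad ≈ 0.007000 rad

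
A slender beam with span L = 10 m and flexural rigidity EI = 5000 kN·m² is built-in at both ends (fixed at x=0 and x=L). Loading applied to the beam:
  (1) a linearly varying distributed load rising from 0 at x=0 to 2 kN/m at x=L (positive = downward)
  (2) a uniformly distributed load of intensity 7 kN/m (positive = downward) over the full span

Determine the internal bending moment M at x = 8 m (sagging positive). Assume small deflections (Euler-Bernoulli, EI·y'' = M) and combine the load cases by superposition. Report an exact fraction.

Load 1 — triangular load w₀=2 kN/m (0→w₀ over full span):
  M_1 = 3w₀Lx/20 - w₀L²/30 - w₀x³/(6L) = 3·2·10·8/20 - 2·10²/30 - 2·8³/(6·10) = 4/15 kN·m
Load 2 — uniform load w=7 kN/m over full span:
  M_2 = wLx/2 - wL²/12 - wx²/2 = 7·10·8/2 - 7·10²/12 - 7·8²/2 = -7/3 kN·m
Superposition: M = Σ M_i = -31/15 kN·m ≈ -2.066667 kN·m

M(8) = -31/15 kN·m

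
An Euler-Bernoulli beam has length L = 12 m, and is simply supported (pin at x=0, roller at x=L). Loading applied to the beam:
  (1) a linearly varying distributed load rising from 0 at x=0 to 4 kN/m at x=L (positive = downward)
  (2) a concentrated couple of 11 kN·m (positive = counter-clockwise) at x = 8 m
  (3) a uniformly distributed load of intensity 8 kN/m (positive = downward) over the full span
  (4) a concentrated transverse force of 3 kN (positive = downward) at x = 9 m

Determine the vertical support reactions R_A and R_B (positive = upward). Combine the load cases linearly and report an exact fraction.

Load 1 — triangular load w₀=4 kN/m (0→w₀ over full span):
  R_A = w₀L/6 = 4·12/6 = 8 kN
  R_B = w₀L/3 = 4·12/3 = 16 kN
Load 2 — applied couple M₀=11 kN·m at a=8 m (b=L-a=4):
  R_A = M₀/L = 11/12 kN
  R_B = -M₀/L = -11/12 kN
Load 3 — uniform load w=8 kN/m over full span:
  R_A = wL/2 = 8·12/2 = 48 kN
  R_B = wL/2 = 8·12/2 = 48 kN
Load 4 — point force P=3 kN at a=9 m (b=L-a=3):
  R_A = Pb/L = 3·3/12 = 3/4 kN
  R_B = Pa/L = 3·9/12 = 9/4 kN
Superposition: R_A = 173/3 kN, R_B = 196/3 kN

R_A = 173/3 kN, R_B = 196/3 kN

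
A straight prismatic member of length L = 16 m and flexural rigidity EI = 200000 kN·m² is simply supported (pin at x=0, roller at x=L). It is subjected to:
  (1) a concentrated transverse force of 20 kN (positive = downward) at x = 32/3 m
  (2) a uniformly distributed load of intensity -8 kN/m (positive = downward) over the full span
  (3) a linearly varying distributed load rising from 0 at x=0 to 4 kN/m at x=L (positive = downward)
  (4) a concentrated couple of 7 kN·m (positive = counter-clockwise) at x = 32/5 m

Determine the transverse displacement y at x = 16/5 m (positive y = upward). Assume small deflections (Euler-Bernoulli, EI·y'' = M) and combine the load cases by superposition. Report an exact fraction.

Load 1 — point force P=20 kN at a=32/3 m (b=L-a=16/3):
  y_1 = -Pbx(L²-b²-x²)/(6LEI)  [x≤a] = -20·(16/3)·(16/5)·(16²-(16/3)²-(16/5)²)/(6·16·200000) = -24448/6328125 m
Load 2 — uniform load w=-8 kN/m over full span:
  y_2 = -wx(L³-2Lx²+x³)/(24EI) = -(-8)·(16/5)·(16³-2·16·(16/5)²+(16/5)³)/(24·200000) = 118784/5859375 m
Load 3 — triangular load w₀=4 kN/m (0→w₀ over full span):
  y_3 = -w₀x(7L⁴-10L²x²+3x⁴)/(360LEI) = -4·(16/5)·(7·16⁴-10·16²·(16/5)²+3·(16/5)⁴)/(360·16·200000) = -704512/146484375 m
Load 4 — applied couple M₀=7 kN·m at a=32/5 m (b=L-a=48/5):
  y_4 = (M₀x³/(6L)+C₁x)/EI  [x≤a] with C₁=M₀(3b²-L²)/(6L)=112/75 = (7·(16/5)³/(6·16)+(112/75)·(16/5))/200000 = 14/390625 m
Superposition: y = Σ y_i = 46019126/3955078125 m ≈ 0.011635 m

y(16/5) = 46019126/3955078125 m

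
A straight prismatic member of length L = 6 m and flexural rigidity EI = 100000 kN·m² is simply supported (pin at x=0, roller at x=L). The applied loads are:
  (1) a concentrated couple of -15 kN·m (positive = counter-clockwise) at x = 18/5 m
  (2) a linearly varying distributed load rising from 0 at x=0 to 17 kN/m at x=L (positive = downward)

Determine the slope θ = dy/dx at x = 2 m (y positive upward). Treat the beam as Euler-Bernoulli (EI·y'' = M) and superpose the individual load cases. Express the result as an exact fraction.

θ(2) = -821/2250000 rad

Load 1 — applied couple M₀=-15 kN·m at a=18/5 m (b=L-a=12/5):
  θ_1 = (M₀x²/(2L)+C₁)/EI  [x≤a] with C₁=M₀(3b²-L²)/(6L)=39/5 = ((-15)·2²/(2·6)+(39/5))/100000 = 7/250000 rad
Load 2 — triangular load w₀=17 kN/m (0→w₀ over full span):
  θ_2 = -w₀(7L⁴-30L²x²+15x⁴)/(360LEI) = -17·(7·6⁴-30·6²·2²+15·2⁴)/(360·6·100000) = -221/562500 rad
Superposition: θ = Σ θ_i = -821/2250000 rad ≈ -0.000365 rad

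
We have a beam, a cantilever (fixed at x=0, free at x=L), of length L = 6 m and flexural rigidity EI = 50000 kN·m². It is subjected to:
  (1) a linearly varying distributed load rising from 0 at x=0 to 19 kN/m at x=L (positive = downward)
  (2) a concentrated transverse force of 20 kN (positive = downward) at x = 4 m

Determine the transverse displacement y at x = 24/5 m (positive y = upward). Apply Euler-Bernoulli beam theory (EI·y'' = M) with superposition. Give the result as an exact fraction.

Load 1 — triangular load w₀=19 kN/m (0→w₀ over full span):
  y_1 = (w₀Lx³/12-w₀L²x²/6-w₀x⁵/(120L))/EI = (19·6·(24/5)³/12-19·6²·(24/5)²/6-19·(24/5)⁵/(120·6))/50000 = -1604664/48828125 m
Load 2 — point force P=20 kN at a=4 m (b=L-a=2):
  y_2 = -Pa²(3x-a)/(6EI)  [x>a] = -20·4²·(3·(24/5)-4)/(6·50000) = -104/9375 m
Superposition: y = Σ y_i = -6438992/146484375 m ≈ -0.043957 m

y(24/5) = -6438992/146484375 m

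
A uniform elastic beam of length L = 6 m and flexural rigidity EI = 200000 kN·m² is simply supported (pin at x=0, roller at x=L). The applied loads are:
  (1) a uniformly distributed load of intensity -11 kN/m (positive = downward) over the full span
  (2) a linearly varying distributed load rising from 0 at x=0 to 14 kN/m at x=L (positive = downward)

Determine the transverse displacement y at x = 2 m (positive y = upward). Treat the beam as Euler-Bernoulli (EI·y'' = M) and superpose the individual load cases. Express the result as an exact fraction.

Load 1 — uniform load w=-11 kN/m over full span:
  y_1 = -wx(L³-2Lx²+x³)/(24EI) = -(-11)·2·(6³-2·6·2²+2³)/(24·200000) = 121/150000 m
Load 2 — triangular load w₀=14 kN/m (0→w₀ over full span):
  y_2 = -w₀x(7L⁴-10L²x²+3x⁴)/(360LEI) = -14·2·(7·6⁴-10·6²·2²+3·2⁴)/(360·6·200000) = -14/28125 m
Superposition: y = Σ y_i = 139/450000 m ≈ 0.000309 m

y(2) = 139/450000 m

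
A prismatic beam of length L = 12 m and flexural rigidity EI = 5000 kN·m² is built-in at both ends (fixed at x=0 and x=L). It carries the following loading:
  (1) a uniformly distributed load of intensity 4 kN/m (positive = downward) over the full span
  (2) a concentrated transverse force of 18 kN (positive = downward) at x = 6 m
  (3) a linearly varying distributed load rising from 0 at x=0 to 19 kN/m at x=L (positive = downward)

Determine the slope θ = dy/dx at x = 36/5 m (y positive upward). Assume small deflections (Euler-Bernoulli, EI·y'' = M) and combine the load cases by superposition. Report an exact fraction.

Load 1 — uniform load w=4 kN/m over full span:
  θ_1 = -wx(L-x)(L-2x)/(12EI) = -4·(36/5)·(12-(36/5))·(12-2·(36/5))/(12·5000) = 432/78125 rad
Load 2 — point force P=18 kN at a=6 m (b=L-a=6):
  θ_2 = Pa²(L-x)(2bL-(3b+a)(L-x))/(2L³EI)  [x>a] = 18·6²·(12-(36/5))·(2·6·12-(3·6+6)·(12-(36/5)))/(2·12³·5000) = 81/15625 rad
Load 3 — triangular load w₀=19 kN/m (0→w₀ over full span):
  θ_3 = -w₀(2x(L-x)(L-2x)(x+2L)+x²(L-x)²)/(120LEI) = -19·(2·(36/5)·(12-(36/5))·(12-2·(36/5))·((36/5)+2·12)+(36/5)²·(12-(36/5))²)/(120·12·5000) = 4104/390625 rad
Superposition: θ = Σ θ_i = 8289/390625 rad ≈ 0.021220 rad

θ(36/5) = 8289/390625 rad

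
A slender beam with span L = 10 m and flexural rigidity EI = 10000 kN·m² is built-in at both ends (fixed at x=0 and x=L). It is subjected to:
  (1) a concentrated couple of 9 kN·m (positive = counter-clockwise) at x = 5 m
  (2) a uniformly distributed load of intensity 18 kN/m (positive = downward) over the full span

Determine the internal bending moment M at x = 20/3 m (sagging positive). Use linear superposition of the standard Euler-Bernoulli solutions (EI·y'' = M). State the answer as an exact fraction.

M(20/3) = 191/4 kN·m

Load 1 — applied couple M₀=9 kN·m at a=5 m (b=L-a=5):
  M_1 = R_Ax - M_A - M₀  [x>a] with R_A=27/20, M_A=9/4 = (27/20)·(20/3) - (9/4) - 9 = -9/4 kN·m
Load 2 — uniform load w=18 kN/m over full span:
  M_2 = wLx/2 - wL²/12 - wx²/2 = 18·10·(20/3)/2 - 18·10²/12 - 18·(20/3)²/2 = 50 kN·m
Superposition: M = Σ M_i = 191/4 kN·m ≈ 47.750000 kN·m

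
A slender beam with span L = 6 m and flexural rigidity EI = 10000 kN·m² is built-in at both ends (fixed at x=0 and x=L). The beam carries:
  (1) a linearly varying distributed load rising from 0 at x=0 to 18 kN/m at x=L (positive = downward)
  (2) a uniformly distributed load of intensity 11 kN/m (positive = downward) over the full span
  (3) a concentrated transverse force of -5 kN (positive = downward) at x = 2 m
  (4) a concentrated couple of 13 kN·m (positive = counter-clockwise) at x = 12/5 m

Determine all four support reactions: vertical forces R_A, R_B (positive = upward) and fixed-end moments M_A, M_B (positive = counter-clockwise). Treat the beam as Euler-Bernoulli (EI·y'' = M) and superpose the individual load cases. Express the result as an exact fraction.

R_A = 32816/675 kN, M_A = 11636/225 kN·m, R_B = 44809/675 kN, M_B = -13279/225 kN·m

Load 1 — triangular load w₀=18 kN/m (0→w₀ over full span):
  R_A = 3w₀L/20 = 3·18·6/20 = 81/5 kN
  M_A = w₀L²/30 = 18·6²/30 = 108/5 kN·m
  R_B = 7w₀L/20 = 7·18·6/20 = 189/5 kN
  M_B = -w₀L²/20 = -18·6²/20 = -162/5 kN·m
Load 2 — uniform load w=11 kN/m over full span:
  R_A = wL/2 = 11·6/2 = 33 kN
  M_A = wL²/12 = 11·6²/12 = 33 kN·m
  R_B = wL/2 = 11·6/2 = 33 kN
  M_B = -wL²/12 = -11·6²/12 = -33 kN·m
Load 3 — point force P=-5 kN at a=2 m (b=L-a=4):
  R_A = Pb²(3a+b)/L³ = (-5)·4²·(3·2+4)/6³ = -100/27 kN
  M_A = Pab²/L² = (-5)·2·4²/6² = -40/9 kN·m
  R_B = Pa²(a+3b)/L³ = (-5)·2²·(2+3·4)/6³ = -35/27 kN
  M_B = -Pa²b/L² = -(-5)·2²·4/6² = 20/9 kN·m
Load 4 — applied couple M₀=13 kN·m at a=12/5 m (b=L-a=18/5):
  R_A = 6M₀ab/L³ = 6·13·(12/5)·(18/5)/6³ = 78/25 kN
  M_A = M₀b(2a-b)/L² = 13·(18/5)·(2·(12/5)-(18/5))/6² = 39/25 kN·m
  R_B = -6M₀ab/L³ = -6·13·(12/5)·(18/5)/6³ = -78/25 kN
  M_B = M₀a(2b-a)/L² = 13·(12/5)·(2·(18/5)-(12/5))/6² = 104/25 kN·m
Superposition: R_A = 32816/675 kN, M_A = 11636/225 kN·m, R_B = 44809/675 kN, M_B = -13279/225 kN·m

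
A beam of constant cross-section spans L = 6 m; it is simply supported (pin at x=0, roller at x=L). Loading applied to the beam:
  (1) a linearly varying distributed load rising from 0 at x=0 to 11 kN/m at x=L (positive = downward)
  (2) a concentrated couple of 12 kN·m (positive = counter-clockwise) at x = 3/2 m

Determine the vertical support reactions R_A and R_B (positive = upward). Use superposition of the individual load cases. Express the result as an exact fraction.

R_A = 13 kN, R_B = 20 kN

Load 1 — triangular load w₀=11 kN/m (0→w₀ over full span):
  R_A = w₀L/6 = 11·6/6 = 11 kN
  R_B = w₀L/3 = 11·6/3 = 22 kN
Load 2 — applied couple M₀=12 kN·m at a=3/2 m (b=L-a=9/2):
  R_A = M₀/L = 12/6 = 2 kN
  R_B = -M₀/L = -12/6 = -2 kN
Superposition: R_A = 13 kN, R_B = 20 kN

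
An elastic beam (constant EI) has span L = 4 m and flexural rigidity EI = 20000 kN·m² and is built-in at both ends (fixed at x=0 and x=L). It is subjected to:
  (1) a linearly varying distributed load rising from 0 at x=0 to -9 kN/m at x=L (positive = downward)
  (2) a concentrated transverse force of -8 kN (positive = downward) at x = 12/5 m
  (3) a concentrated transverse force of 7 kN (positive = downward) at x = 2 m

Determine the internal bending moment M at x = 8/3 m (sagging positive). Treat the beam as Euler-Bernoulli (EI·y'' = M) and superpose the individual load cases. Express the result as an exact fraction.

M(8/3) = -8159/2250 kN·m

Load 1 — triangular load w₀=-9 kN/m (0→w₀ over full span):
  M_1 = 3w₀Lx/20 - w₀L²/30 - w₀x³/(6L) = 3·(-9)·4·(8/3)/20 - (-9)·4²/30 - (-9)·(8/3)³/(6·4) = -112/45 kN·m
Load 2 — point force P=-8 kN at a=12/5 m (b=L-a=8/5):
  M_2 = Pa²(a+3b)(L-x)/L³ - Pa²b/L²  [x>a] = (-8)·(12/5)²·((12/5)+3·(8/5))·(4-(8/3))/4³ - (-8)·(12/5)²·(8/5)/4² = -288/125 kN·m
Load 3 — point force P=7 kN at a=2 m (b=L-a=2):
  M_3 = Pa²(a+3b)(L-x)/L³ - Pa²b/L²  [x>a] = 7·2²·(2+3·2)·(4-(8/3))/4³ - 7·2²·2/4² = 7/6 kN·m
Superposition: M = Σ M_i = -8159/2250 kN·m ≈ -3.626222 kN·m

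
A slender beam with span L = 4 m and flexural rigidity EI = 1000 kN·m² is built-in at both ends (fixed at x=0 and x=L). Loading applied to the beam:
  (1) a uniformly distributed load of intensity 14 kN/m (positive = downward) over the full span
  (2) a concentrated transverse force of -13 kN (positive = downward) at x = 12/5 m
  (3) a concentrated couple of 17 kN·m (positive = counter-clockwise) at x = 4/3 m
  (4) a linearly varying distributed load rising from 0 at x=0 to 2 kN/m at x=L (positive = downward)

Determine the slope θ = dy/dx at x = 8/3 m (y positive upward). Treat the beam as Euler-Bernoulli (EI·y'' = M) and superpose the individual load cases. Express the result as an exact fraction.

θ(8/3) = 6721/7593750 rad

Load 1 — uniform load w=14 kN/m over full span:
  θ_1 = -wx(L-x)(L-2x)/(12EI) = -14·(8/3)·(4-(8/3))·(4-2·(8/3))/(12·1000) = 56/10125 rad
Load 2 — point force P=-13 kN at a=12/5 m (b=L-a=8/5):
  θ_2 = Pa²(L-x)(2bL-(3b+a)(L-x))/(2L³EI)  [x>a] = (-13)·(12/5)²·(4-(8/3))·(2·(8/5)·4-(3·(8/5)+(12/5))·(4-(8/3)))/(2·4³·1000) = -39/15625 rad
Load 3 — applied couple M₀=17 kN·m at a=4/3 m (b=L-a=8/3):
  θ_3 = (R_Ax²/2 - M_Ax - M₀(x-a))/EI  [x>a] with R_A=17/3, M_A=0 = ((17/3)·(8/3)²/2 - 0·(8/3) - 17·((8/3)-(4/3)))/1000 = -17/6750 rad
Load 4 — triangular load w₀=2 kN/m (0→w₀ over full span):
  θ_4 = -w₀(2x(L-x)(L-2x)(x+2L)+x²(L-x)²)/(120LEI) = -2·(2·(8/3)·(4-(8/3))·(4-2·(8/3))·((8/3)+2·4)+(8/3)²·(4-(8/3))²)/(120·4·1000) = 56/151875 rad
Superposition: θ = Σ θ_i = 6721/7593750 rad ≈ 0.000885 rad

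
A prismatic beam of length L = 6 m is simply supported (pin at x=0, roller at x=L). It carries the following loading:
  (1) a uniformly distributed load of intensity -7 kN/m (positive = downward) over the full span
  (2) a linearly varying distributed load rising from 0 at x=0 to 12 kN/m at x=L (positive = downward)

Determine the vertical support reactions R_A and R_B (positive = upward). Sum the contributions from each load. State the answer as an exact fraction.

Load 1 — uniform load w=-7 kN/m over full span:
  R_A = wL/2 = (-7)·6/2 = -21 kN
  R_B = wL/2 = (-7)·6/2 = -21 kN
Load 2 — triangular load w₀=12 kN/m (0→w₀ over full span):
  R_A = w₀L/6 = 12·6/6 = 12 kN
  R_B = w₀L/3 = 12·6/3 = 24 kN
Superposition: R_A = -9 kN, R_B = 3 kN

R_A = -9 kN, R_B = 3 kN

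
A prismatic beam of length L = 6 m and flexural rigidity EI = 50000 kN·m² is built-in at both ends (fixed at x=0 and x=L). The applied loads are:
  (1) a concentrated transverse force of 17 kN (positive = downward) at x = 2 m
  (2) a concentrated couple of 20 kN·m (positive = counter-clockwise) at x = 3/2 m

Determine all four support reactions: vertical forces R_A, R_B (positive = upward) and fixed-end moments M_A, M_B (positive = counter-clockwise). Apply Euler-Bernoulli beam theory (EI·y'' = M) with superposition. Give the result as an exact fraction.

Load 1 — point force P=17 kN at a=2 m (b=L-a=4):
  R_A = Pb²(3a+b)/L³ = 17·4²·(3·2+4)/6³ = 340/27 kN
  M_A = Pab²/L² = 17·2·4²/6² = 136/9 kN·m
  R_B = Pa²(a+3b)/L³ = 17·2²·(2+3·4)/6³ = 119/27 kN
  M_B = -Pa²b/L² = -17·2²·4/6² = -68/9 kN·m
Load 2 — applied couple M₀=20 kN·m at a=3/2 m (b=L-a=9/2):
  R_A = 6M₀ab/L³ = 6·20·(3/2)·(9/2)/6³ = 15/4 kN
  M_A = M₀b(2a-b)/L² = 20·(9/2)·(2·(3/2)-(9/2))/6² = -15/4 kN·m
  R_B = -6M₀ab/L³ = -6·20·(3/2)·(9/2)/6³ = -15/4 kN
  M_B = M₀a(2b-a)/L² = 20·(3/2)·(2·(9/2)-(3/2))/6² = 25/4 kN·m
Superposition: R_A = 1765/108 kN, M_A = 409/36 kN·m, R_B = 71/108 kN, M_B = -47/36 kN·m

R_A = 1765/108 kN, M_A = 409/36 kN·m, R_B = 71/108 kN, M_B = -47/36 kN·m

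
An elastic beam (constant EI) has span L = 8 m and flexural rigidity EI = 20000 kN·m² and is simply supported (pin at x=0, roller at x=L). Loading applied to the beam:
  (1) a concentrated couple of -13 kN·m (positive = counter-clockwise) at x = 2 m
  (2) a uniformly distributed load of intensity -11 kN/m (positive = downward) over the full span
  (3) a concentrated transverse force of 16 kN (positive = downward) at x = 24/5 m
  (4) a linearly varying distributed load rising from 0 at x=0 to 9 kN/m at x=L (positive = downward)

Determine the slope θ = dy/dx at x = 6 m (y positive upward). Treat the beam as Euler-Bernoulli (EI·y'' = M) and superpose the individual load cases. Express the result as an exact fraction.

Load 1 — applied couple M₀=-13 kN·m at a=2 m (b=L-a=6):
  θ_1 = (M₀x²/(2L)-M₀(x-a)+C₁)/EI  [x>a] with C₁=M₀(3b²-L²)/(6L)=-143/12 = ((-13)·6²/(2·8)-(-13)·(6-2)+(-143/12))/20000 = 13/24000 rad
Load 2 — uniform load w=-11 kN/m over full span:
  θ_2 = -w(L³-6Lx²+4x³)/(24EI) = -(-11)·(8³-6·8·6²+4·6³)/(24·20000) = -121/15000 rad
Load 3 — point force P=16 kN at a=24/5 m (b=L-a=16/5):
  θ_3 = -Pa(2L²-6Lx+3x²+a²)/(6LEI)  [x>a] = -16·(24/5)·(2·8²-6·8·6+3·6²+(24/5)²)/(6·8·20000) = 181/78125 rad
Load 4 — triangular load w₀=9 kN/m (0→w₀ over full span):
  θ_4 = -w₀(7L⁴-30L²x²+15x⁴)/(360LEI) = -9·(7·8⁴-30·8²·6²+15·6⁴)/(360·8·20000) = 1313/400000 rad
Superposition: θ = Σ θ_i = -19257/10000000 rad ≈ -0.001926 rad

θ(6) = -19257/10000000 rad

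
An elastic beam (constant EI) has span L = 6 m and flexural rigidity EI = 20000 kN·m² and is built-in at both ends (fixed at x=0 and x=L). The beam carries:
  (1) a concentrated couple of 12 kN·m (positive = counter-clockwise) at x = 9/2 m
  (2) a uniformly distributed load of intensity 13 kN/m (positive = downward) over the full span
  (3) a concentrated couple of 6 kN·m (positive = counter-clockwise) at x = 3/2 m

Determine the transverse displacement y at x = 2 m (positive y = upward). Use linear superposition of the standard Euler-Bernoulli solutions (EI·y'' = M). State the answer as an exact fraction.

y(2) = -217/120000 m

Load 1 — applied couple M₀=12 kN·m at a=9/2 m (b=L-a=3/2):
  y_1 = (R_Ax³/6 - M_Ax²/2)/EI  [x≤a] with R_A=9/4, M_A=15/4 = ((9/4)·2³/6 - (15/4)·2²/2)/20000 = -9/40000 m
Load 2 — uniform load w=13 kN/m over full span:
  y_2 = -wx²(L-x)²/(24EI) = -13·2²·(6-2)²/(24·20000) = -13/7500 m
Load 3 — applied couple M₀=6 kN·m at a=3/2 m (b=L-a=9/2):
  y_3 = (R_Ax³/6 - M_Ax²/2 - M₀(x-a)²/2)/EI  [x>a] with R_A=9/8, M_A=-9/8 = ((9/8)·2³/6 - (-9/8)·2²/2 - 6·(2-(3/2))²/2)/20000 = 3/20000 m
Superposition: y = Σ y_i = -217/120000 m ≈ -0.001808 m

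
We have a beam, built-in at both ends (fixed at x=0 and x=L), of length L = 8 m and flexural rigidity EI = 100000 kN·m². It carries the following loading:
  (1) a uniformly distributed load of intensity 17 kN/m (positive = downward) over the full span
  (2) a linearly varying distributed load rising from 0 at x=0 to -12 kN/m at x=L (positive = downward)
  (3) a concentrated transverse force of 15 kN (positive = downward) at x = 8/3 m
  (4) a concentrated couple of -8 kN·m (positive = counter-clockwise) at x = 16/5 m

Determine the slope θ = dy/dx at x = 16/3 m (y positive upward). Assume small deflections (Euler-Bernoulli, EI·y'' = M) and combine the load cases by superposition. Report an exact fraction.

θ(16/3) = 3013/6328125 rad

Load 1 — uniform load w=17 kN/m over full span:
  θ_1 = -wx(L-x)(L-2x)/(12EI) = -17·(16/3)·(8-(16/3))·(8-2·(16/3))/(12·100000) = 136/253125 rad
Load 2 — triangular load w₀=-12 kN/m (0→w₀ over full span):
  θ_2 = -w₀(2x(L-x)(L-2x)(x+2L)+x²(L-x)²)/(120LEI) = -(-12)·(2·(16/3)·(8-(16/3))·(8-2·(16/3))·((16/3)+2·8)+(16/3)²·(8-(16/3))²)/(120·8·100000) = -224/1265625 rad
Load 3 — point force P=15 kN at a=8/3 m (b=L-a=16/3):
  θ_3 = Pa²(L-x)(2bL-(3b+a)(L-x))/(2L³EI)  [x>a] = 15·(8/3)²·(8-(16/3))·(2·(16/3)·8-(3·(16/3)+(8/3))·(8-(16/3)))/(2·8³·100000) = 1/10125 rad
Load 4 — applied couple M₀=-8 kN·m at a=16/5 m (b=L-a=24/5):
  θ_4 = (R_Ax²/2 - M_Ax - M₀(x-a))/EI  [x>a] with R_A=-36/25, M_A=-24/25 = ((-36/25)·(16/3)²/2 - (-24/25)·(16/3) - (-8)·((16/3)-(16/5)))/100000 = 4/234375 rad
Superposition: θ = Σ θ_i = 3013/6328125 rad ≈ 0.000476 rad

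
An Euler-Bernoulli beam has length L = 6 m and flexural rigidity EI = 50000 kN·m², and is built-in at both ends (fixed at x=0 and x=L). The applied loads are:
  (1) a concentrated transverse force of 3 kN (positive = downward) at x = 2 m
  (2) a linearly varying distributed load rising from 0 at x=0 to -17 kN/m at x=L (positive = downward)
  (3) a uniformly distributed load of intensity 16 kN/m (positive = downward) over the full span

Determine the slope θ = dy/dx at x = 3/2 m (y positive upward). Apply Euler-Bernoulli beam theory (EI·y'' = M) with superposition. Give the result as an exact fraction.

θ(3/2) = -18579/64000000 rad

Load 1 — point force P=3 kN at a=2 m (b=L-a=4):
  θ_1 = -Pb²x(2aL-(3a+b)x)/(2L³EI)  [x≤a] = -3·4²·(3/2)·(2·2·6-(3·2+4)·(3/2))/(2·6³·50000) = -3/100000 rad
Load 2 — triangular load w₀=-17 kN/m (0→w₀ over full span):
  θ_2 = -w₀(2x(L-x)(L-2x)(x+2L)+x²(L-x)²)/(120LEI) = -(-17)·(2·(3/2)·(6-(3/2))·(6-2·(3/2))·((3/2)+2·6)+(3/2)²·(6-(3/2))²)/(120·6·50000) = 17901/64000000 rad
Load 3 — uniform load w=16 kN/m over full span:
  θ_3 = -wx(L-x)(L-2x)/(12EI) = -16·(3/2)·(6-(3/2))·(6-2·(3/2))/(12·50000) = -27/50000 rad
Superposition: θ = Σ θ_i = -18579/64000000 rad ≈ -0.000290 rad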